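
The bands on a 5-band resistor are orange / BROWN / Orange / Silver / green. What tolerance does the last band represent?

±0.5%

The last band, green, is the tolerance band.
Green corresponds to ±0.5%.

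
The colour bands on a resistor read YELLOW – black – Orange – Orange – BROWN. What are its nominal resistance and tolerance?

Yellow → 4 (first significant figure)
Black → 0 (second significant figure)
Orange → 3 (third significant figure)
Orange → ×10^3 multiplier
Brown → ±1% tolerance
403 × 1000 = 403000 Ω

403000 Ω ±1%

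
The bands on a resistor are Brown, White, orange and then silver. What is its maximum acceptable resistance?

Brown → 1 (first significant figure)
White → 9 (second significant figure)
Orange → ×10^3 multiplier
Silver → ±10% tolerance
19 × 1000 = 19000 Ω
Maximum = 19000 × (1 + 10/100) = 20900 Ω.

20900 Ω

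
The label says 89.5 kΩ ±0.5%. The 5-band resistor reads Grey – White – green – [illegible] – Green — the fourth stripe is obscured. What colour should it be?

89500 Ω = 895 × 10^2.
The fourth band is the multiplier, 10^2, which is red.

red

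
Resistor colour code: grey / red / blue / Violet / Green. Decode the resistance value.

8260000000 Ω

Grey → 8 (first significant figure)
Red → 2 (second significant figure)
Blue → 6 (third significant figure)
Violet → ×10^7 multiplier
826 × 10000000 = 8260000000 Ω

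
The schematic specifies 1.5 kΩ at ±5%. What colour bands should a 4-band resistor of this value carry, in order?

brown, green, red, gold

1500 Ω = 15 × 10^2.
1 → brown
5 → green
Multiplier 10^2 → red.
±5% tolerance → gold.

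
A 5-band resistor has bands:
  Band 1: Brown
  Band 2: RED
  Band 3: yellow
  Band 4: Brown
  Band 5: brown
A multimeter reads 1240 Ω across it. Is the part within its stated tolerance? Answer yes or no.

yes

Brown → 1 (first significant figure)
Red → 2 (second significant figure)
Yellow → 4 (third significant figure)
Brown → ×10 multiplier
Brown → ±1% tolerance
124 × 10 = 1240 Ω
Allowed range: 1227.6 Ω to 1252.4 Ω.
1240 Ω lies inside that range.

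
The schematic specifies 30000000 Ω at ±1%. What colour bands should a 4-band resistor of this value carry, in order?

orange, black, blue, brown

30000000 Ω = 30 × 10^6.
3 → orange
0 → black
Multiplier 10^6 → blue.
±1% tolerance → brown.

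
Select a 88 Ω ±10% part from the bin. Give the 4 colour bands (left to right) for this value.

grey, grey, black, silver

88 Ω = 88 × 10^0.
8 → grey
8 → grey
Multiplier 10^0 → black.
±10% tolerance → silver.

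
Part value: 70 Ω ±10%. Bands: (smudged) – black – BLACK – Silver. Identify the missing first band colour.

violet

70 Ω = 70 × 10^0.
The first band gives digit 7 of the significand, and 7 is violet.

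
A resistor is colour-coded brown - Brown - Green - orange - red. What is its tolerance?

±2%

The last band, red, is the tolerance band.
Red corresponds to ±2%.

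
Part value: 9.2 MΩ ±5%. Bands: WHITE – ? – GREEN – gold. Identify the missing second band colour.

9200000 Ω = 92 × 10^5.
The second band gives digit 2 of the significand, and 2 is red.

red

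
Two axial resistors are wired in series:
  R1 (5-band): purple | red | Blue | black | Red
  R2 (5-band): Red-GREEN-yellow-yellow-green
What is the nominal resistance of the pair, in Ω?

2540726 Ω

R1: violet, red, blue → 726; black ×1 → 726 Ω.
R2: red, green, yellow → 254; yellow ×10^4 → 2540000 Ω.
Series: 726 + 2540000 = 2540726 Ω.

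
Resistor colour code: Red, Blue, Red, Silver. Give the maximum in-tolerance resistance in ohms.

Red → 2 (first significant figure)
Blue → 6 (second significant figure)
Red → ×10^2 multiplier
Silver → ±10% tolerance
26 × 100 = 2600 Ω
Maximum = 2600 × (1 + 10/100) = 2860 Ω.

2860 Ω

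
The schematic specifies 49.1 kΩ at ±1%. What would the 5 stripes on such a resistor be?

yellow, white, brown, red, brown

49100 Ω = 491 × 10^2.
4 → yellow
9 → white
1 → brown
Multiplier 10^2 → red.
±1% tolerance → brown.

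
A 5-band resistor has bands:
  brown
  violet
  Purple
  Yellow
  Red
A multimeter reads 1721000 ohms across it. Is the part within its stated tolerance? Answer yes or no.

no

Brown → 1 (first significant figure)
Violet → 7 (second significant figure)
Violet → 7 (third significant figure)
Yellow → ×10^4 multiplier
Red → ±2% tolerance
177 × 10000 = 1770000 Ω
Allowed range: 1734600 Ω to 1805400 Ω.
1721000 ohms lies outside that range.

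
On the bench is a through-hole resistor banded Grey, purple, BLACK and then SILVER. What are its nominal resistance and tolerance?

87 Ω ±10%

Grey → 8 (first significant figure)
Violet → 7 (second significant figure)
Black → ×1 multiplier
Silver → ±10% tolerance
87 × 1 = 87 Ω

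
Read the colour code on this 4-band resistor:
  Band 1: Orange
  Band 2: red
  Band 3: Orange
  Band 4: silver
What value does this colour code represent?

32000 Ω

Orange → 3 (first significant figure)
Red → 2 (second significant figure)
Orange → ×10^3 multiplier
32 × 1000 = 32000 Ω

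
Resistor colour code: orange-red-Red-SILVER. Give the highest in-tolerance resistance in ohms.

Orange → 3 (first significant figure)
Red → 2 (second significant figure)
Red → ×10^2 multiplier
Silver → ±10% tolerance
32 × 100 = 3200 Ω
Highest = 3200 × (1 + 10/100) = 3520 Ω.

3520 Ω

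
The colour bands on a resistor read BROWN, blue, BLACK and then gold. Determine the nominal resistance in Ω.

16 Ω

Brown → 1 (first significant figure)
Blue → 6 (second significant figure)
Black → ×1 multiplier
16 × 1 = 16 Ω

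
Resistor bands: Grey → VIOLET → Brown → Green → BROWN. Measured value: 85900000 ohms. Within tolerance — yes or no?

Grey → 8 (first significant figure)
Violet → 7 (second significant figure)
Brown → 1 (third significant figure)
Green → ×10^5 multiplier
Brown → ±1% tolerance
871 × 100000 = 87100000 Ω
Allowed range: 86229000 Ω to 87971000 Ω.
85900000 ohms lies outside that range.

no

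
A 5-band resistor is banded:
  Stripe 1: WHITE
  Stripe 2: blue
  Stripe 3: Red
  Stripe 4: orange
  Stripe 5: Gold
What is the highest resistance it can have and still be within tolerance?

1010100 Ω

White → 9 (first significant figure)
Blue → 6 (second significant figure)
Red → 2 (third significant figure)
Orange → ×10^3 multiplier
Gold → ±5% tolerance
962 × 1000 = 962000 Ω
Highest = 962000 × (1 + 5/100) = 1010100 Ω.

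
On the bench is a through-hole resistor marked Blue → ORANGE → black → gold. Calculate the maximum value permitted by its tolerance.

66.15 Ω

Blue → 6 (first significant figure)
Orange → 3 (second significant figure)
Black → ×1 multiplier
Gold → ±5% tolerance
63 × 1 = 63 Ω
Maximum = 63 × (1 + 5/100) = 66.15 Ω.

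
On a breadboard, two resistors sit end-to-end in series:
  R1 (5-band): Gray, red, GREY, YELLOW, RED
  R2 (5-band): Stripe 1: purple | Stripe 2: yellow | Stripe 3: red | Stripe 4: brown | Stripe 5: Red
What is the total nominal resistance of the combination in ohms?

8287420 Ω

R1: grey, red, grey → 828; yellow ×10^4 → 8280000 Ω.
R2: violet, yellow, red → 742; brown ×10 → 7420 Ω.
Series: 8280000 + 7420 = 8287420 Ω.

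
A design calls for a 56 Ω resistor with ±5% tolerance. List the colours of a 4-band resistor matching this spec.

green, blue, black, gold

56 Ω = 56 × 10^0.
5 → green
6 → blue
Multiplier 10^0 → black.
±5% tolerance → gold.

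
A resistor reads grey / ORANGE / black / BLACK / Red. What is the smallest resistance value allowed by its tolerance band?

813.4 Ω

Grey → 8 (first significant figure)
Orange → 3 (second significant figure)
Black → 0 (third significant figure)
Black → ×1 multiplier
Red → ±2% tolerance
830 × 1 = 830 Ω
Smallest = 830 × (1 − 2/100) = 813.4 Ω.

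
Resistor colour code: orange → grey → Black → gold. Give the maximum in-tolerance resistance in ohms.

Orange → 3 (first significant figure)
Grey → 8 (second significant figure)
Black → ×1 multiplier
Gold → ±5% tolerance
38 × 1 = 38 Ω
Maximum = 38 × (1 + 5/100) = 39.9 Ω.

39.9 Ω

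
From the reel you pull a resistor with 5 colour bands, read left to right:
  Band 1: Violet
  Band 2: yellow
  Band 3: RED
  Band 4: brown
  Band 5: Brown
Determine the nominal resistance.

Violet → 7 (first significant figure)
Yellow → 4 (second significant figure)
Red → 2 (third significant figure)
Brown → ×10 multiplier
742 × 10 = 7420 Ω

7420 Ω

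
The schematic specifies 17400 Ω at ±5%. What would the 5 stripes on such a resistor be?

brown, violet, yellow, red, gold

17400 Ω = 174 × 10^2.
1 → brown
7 → violet
4 → yellow
Multiplier 10^2 → red.
±5% tolerance → gold.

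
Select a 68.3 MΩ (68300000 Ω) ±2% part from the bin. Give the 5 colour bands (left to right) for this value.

68300000 Ω = 683 × 10^5.
6 → blue
8 → grey
3 → orange
Multiplier 10^5 → green.
±2% tolerance → red.

blue, grey, orange, green, red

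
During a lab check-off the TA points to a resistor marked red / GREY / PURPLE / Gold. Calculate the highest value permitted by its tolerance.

294000000 Ω

Red → 2 (first significant figure)
Grey → 8 (second significant figure)
Violet → ×10^7 multiplier
Gold → ±5% tolerance
28 × 10000000 = 280000000 Ω
Highest = 280000000 × (1 + 5/100) = 294000000 Ω.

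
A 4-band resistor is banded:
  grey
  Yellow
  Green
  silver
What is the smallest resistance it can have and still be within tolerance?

7560000 Ω

Grey → 8 (first significant figure)
Yellow → 4 (second significant figure)
Green → ×10^5 multiplier
Silver → ±10% tolerance
84 × 100000 = 8400000 Ω
Smallest = 8400000 × (1 − 10/100) = 7560000 Ω.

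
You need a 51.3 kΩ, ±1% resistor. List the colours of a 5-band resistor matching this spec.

green, brown, orange, red, brown

51300 Ω = 513 × 10^2.
5 → green
1 → brown
3 → orange
Multiplier 10^2 → red.
±1% tolerance → brown.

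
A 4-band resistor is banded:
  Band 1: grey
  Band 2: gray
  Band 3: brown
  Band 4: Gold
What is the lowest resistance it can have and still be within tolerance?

Grey → 8 (first significant figure)
Grey → 8 (second significant figure)
Brown → ×10 multiplier
Gold → ±5% tolerance
88 × 10 = 880 Ω
Lowest = 880 × (1 − 5/100) = 836 Ω.

836 Ω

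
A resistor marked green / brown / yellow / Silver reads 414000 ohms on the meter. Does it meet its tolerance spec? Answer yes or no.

no

Green → 5 (first significant figure)
Brown → 1 (second significant figure)
Yellow → ×10^4 multiplier
Silver → ±10% tolerance
51 × 10000 = 510000 Ω
Allowed range: 459000 Ω to 561000 Ω.
414000 ohms lies outside that range.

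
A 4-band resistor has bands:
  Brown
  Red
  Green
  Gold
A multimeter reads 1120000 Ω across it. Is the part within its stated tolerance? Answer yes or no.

Brown → 1 (first significant figure)
Red → 2 (second significant figure)
Green → ×10^5 multiplier
Gold → ±5% tolerance
12 × 100000 = 1200000 Ω
Allowed range: 1140000 Ω to 1260000 Ω.
1120000 Ω lies outside that range.

no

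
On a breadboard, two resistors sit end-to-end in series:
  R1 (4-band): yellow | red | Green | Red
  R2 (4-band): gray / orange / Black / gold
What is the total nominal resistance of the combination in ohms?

4200083 Ω

R1: yellow, red → 42; green ×10^5 → 4200000 Ω.
R2: grey, orange → 83; black ×1 → 83 Ω.
Series: 4200000 + 83 = 4200083 Ω.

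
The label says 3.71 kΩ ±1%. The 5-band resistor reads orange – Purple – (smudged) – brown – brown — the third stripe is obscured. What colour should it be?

3710 Ω = 371 × 10^1.
The third band gives digit 1 of the significand, and 1 is brown.

brown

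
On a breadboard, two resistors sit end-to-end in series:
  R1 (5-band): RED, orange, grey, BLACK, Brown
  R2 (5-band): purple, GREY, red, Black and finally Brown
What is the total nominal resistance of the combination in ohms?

1020 Ω

R1: red, orange, grey → 238; black ×1 → 238 Ω.
R2: violet, grey, red → 782; black ×1 → 782 Ω.
Series: 238 + 782 = 1020 Ω.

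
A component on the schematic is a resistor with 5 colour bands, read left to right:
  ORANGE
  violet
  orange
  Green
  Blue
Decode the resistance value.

37300000 Ω

Orange → 3 (first significant figure)
Violet → 7 (second significant figure)
Orange → 3 (third significant figure)
Green → ×10^5 multiplier
373 × 100000 = 37300000 Ω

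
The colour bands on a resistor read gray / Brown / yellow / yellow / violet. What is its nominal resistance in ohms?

8140000 Ω

Grey → 8 (first significant figure)
Brown → 1 (second significant figure)
Yellow → 4 (third significant figure)
Yellow → ×10^4 multiplier
814 × 10000 = 8140000 Ω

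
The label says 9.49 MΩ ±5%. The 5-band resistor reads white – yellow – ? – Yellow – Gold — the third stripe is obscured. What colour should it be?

white

9490000 Ω = 949 × 10^4.
The third band gives digit 9 of the significand, and 9 is white.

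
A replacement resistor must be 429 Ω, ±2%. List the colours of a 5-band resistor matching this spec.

429 Ω = 429 × 10^0.
4 → yellow
2 → red
9 → white
Multiplier 10^0 → black.
±2% tolerance → red.

yellow, red, white, black, red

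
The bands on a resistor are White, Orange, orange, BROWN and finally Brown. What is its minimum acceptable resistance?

White → 9 (first significant figure)
Orange → 3 (second significant figure)
Orange → 3 (third significant figure)
Brown → ×10 multiplier
Brown → ±1% tolerance
933 × 10 = 9330 Ω
Minimum = 9330 × (1 − 1/100) = 9236.7 Ω.

9236.7 Ω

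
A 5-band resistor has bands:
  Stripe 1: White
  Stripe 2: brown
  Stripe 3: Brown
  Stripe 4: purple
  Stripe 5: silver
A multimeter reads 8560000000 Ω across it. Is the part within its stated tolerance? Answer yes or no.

White → 9 (first significant figure)
Brown → 1 (second significant figure)
Brown → 1 (third significant figure)
Violet → ×10^7 multiplier
Silver → ±10% tolerance
911 × 10000000 = 9110000000 Ω
Allowed range: 8199000000 Ω to 10021000000 Ω.
8560000000 Ω lies inside that range.

yes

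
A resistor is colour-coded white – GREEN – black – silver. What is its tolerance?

±10%

The last band, silver, is the tolerance band.
Silver corresponds to ±10%.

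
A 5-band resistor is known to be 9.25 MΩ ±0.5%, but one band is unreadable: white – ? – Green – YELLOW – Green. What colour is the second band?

9250000 Ω = 925 × 10^4.
The second band gives digit 2 of the significand, and 2 is red.

red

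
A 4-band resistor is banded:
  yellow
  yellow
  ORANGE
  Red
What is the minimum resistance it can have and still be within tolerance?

Yellow → 4 (first significant figure)
Yellow → 4 (second significant figure)
Orange → ×10^3 multiplier
Red → ±2% tolerance
44 × 1000 = 44000 Ω
Minimum = 44000 × (1 − 2/100) = 43120 Ω.

43120 Ω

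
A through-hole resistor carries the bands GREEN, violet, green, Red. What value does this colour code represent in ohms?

Green → 5 (first significant figure)
Violet → 7 (second significant figure)
Green → ×10^5 multiplier
57 × 100000 = 5700000 Ω

5700000 Ω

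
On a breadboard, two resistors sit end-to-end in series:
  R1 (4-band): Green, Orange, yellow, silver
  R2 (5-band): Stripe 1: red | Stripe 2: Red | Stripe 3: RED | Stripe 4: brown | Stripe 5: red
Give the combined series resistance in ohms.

R1: green, orange → 53; yellow ×10^4 → 530000 Ω.
R2: red, red, red → 222; brown ×10 → 2220 Ω.
Series: 530000 + 2220 = 532220 Ω.

532220 Ω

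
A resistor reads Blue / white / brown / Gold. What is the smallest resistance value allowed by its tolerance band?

655.5 Ω

Blue → 6 (first significant figure)
White → 9 (second significant figure)
Brown → ×10 multiplier
Gold → ±5% tolerance
69 × 10 = 690 Ω
Smallest = 690 × (1 − 5/100) = 655.5 Ω.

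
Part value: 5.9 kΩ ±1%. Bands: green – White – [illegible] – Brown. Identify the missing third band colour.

5900 Ω = 59 × 10^2.
The third band is the multiplier, 10^2, which is red.

red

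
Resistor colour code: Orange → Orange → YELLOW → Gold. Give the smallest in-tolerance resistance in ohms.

Orange → 3 (first significant figure)
Orange → 3 (second significant figure)
Yellow → ×10^4 multiplier
Gold → ±5% tolerance
33 × 10000 = 330000 Ω
Smallest = 330000 × (1 − 5/100) = 313500 Ω.

313500 Ω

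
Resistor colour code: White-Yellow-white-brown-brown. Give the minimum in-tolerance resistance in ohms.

White → 9 (first significant figure)
Yellow → 4 (second significant figure)
White → 9 (third significant figure)
Brown → ×10 multiplier
Brown → ±1% tolerance
949 × 10 = 9490 Ω
Minimum = 9490 × (1 − 1/100) = 9395.1 Ω.

9395.1 Ω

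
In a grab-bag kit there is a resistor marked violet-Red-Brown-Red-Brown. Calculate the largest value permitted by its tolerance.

72821 Ω

Violet → 7 (first significant figure)
Red → 2 (second significant figure)
Brown → 1 (third significant figure)
Red → ×10^2 multiplier
Brown → ±1% tolerance
721 × 100 = 72100 Ω
Largest = 72100 × (1 + 1/100) = 72821 Ω.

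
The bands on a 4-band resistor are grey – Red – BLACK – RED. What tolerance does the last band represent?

The last band, red, is the tolerance band.
Red corresponds to ±2%.

±2%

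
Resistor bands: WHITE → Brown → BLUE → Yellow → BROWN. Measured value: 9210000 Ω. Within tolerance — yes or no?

yes

White → 9 (first significant figure)
Brown → 1 (second significant figure)
Blue → 6 (third significant figure)
Yellow → ×10^4 multiplier
Brown → ±1% tolerance
916 × 10000 = 9160000 Ω
Allowed range: 9068400 Ω to 9251600 Ω.
9210000 Ω lies inside that range.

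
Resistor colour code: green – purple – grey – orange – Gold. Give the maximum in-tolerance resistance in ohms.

606900 Ω

Green → 5 (first significant figure)
Violet → 7 (second significant figure)
Grey → 8 (third significant figure)
Orange → ×10^3 multiplier
Gold → ±5% tolerance
578 × 1000 = 578000 Ω
Maximum = 578000 × (1 + 5/100) = 606900 Ω.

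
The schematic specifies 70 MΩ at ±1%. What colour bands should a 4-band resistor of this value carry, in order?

violet, black, blue, brown

70000000 Ω = 70 × 10^6.
7 → violet
0 → black
Multiplier 10^6 → blue.
±1% tolerance → brown.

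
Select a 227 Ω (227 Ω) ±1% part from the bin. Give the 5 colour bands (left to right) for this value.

red, red, violet, black, brown

227 Ω = 227 × 10^0.
2 → red
2 → red
7 → violet
Multiplier 10^0 → black.
±1% tolerance → brown.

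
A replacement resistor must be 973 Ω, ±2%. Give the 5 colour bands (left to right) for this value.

white, violet, orange, black, red

973 Ω = 973 × 10^0.
9 → white
7 → violet
3 → orange
Multiplier 10^0 → black.
±2% tolerance → red.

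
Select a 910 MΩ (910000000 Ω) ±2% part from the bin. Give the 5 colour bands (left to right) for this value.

910000000 Ω = 910 × 10^6.
9 → white
1 → brown
0 → black
Multiplier 10^6 → blue.
±2% tolerance → red.

white, brown, black, blue, red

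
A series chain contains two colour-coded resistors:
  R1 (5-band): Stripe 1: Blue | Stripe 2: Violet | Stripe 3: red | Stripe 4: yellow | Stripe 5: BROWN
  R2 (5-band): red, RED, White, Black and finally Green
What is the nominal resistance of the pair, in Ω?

R1: blue, violet, red → 672; yellow ×10^4 → 6720000 Ω.
R2: red, red, white → 229; black ×1 → 229 Ω.
Series: 6720000 + 229 = 6720229 Ω.

6720229 Ω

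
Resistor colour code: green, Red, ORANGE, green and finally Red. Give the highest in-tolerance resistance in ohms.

Green → 5 (first significant figure)
Red → 2 (second significant figure)
Orange → 3 (third significant figure)
Green → ×10^5 multiplier
Red → ±2% tolerance
523 × 100000 = 52300000 Ω
Highest = 52300000 × (1 + 2/100) = 53346000 Ω.

53346000 Ω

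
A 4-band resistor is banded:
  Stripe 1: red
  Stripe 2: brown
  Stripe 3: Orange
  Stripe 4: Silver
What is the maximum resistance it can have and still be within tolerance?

23100 Ω

Red → 2 (first significant figure)
Brown → 1 (second significant figure)
Orange → ×10^3 multiplier
Silver → ±10% tolerance
21 × 1000 = 21000 Ω
Maximum = 21000 × (1 + 10/100) = 23100 Ω.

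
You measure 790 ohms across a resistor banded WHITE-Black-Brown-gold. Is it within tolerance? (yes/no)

White → 9 (first significant figure)
Black → 0 (second significant figure)
Brown → ×10 multiplier
Gold → ±5% tolerance
90 × 10 = 900 Ω
Allowed range: 855 Ω to 945 Ω.
790 ohms lies outside that range.

no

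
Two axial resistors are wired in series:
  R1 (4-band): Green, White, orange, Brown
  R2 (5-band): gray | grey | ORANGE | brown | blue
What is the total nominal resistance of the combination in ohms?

67830 Ω

R1: green, white → 59; orange ×10^3 → 59000 Ω.
R2: grey, grey, orange → 883; brown ×10 → 8830 Ω.
Series: 59000 + 8830 = 67830 Ω.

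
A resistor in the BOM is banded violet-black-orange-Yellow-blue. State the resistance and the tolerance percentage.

7030000 Ω ±0.25%

Violet → 7 (first significant figure)
Black → 0 (second significant figure)
Orange → 3 (third significant figure)
Yellow → ×10^4 multiplier
Blue → ±0.25% tolerance
703 × 10000 = 7030000 Ω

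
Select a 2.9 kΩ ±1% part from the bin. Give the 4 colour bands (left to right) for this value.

red, white, red, brown

2900 Ω = 29 × 10^2.
2 → red
9 → white
Multiplier 10^2 → red.
±1% tolerance → brown.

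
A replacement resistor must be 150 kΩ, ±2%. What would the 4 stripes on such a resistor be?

150000 Ω = 15 × 10^4.
1 → brown
5 → green
Multiplier 10^4 → yellow.
±2% tolerance → red.

brown, green, yellow, red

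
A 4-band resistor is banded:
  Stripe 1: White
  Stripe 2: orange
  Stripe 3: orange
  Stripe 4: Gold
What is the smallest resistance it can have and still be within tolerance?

88350 Ω

White → 9 (first significant figure)
Orange → 3 (second significant figure)
Orange → ×10^3 multiplier
Gold → ±5% tolerance
93 × 1000 = 93000 Ω
Smallest = 93000 × (1 − 5/100) = 88350 Ω.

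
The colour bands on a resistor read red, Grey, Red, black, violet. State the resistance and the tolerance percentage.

Red → 2 (first significant figure)
Grey → 8 (second significant figure)
Red → 2 (third significant figure)
Black → ×1 multiplier
Violet → ±0.1% tolerance
282 × 1 = 282 Ω

282 Ω ±0.1%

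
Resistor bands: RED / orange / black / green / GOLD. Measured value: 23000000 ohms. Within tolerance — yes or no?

yes

Red → 2 (first significant figure)
Orange → 3 (second significant figure)
Black → 0 (third significant figure)
Green → ×10^5 multiplier
Gold → ±5% tolerance
230 × 100000 = 23000000 Ω
Allowed range: 21850000 Ω to 24150000 Ω.
23000000 ohms lies inside that range.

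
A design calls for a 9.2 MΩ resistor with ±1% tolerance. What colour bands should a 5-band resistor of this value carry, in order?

white, red, black, yellow, brown

9200000 Ω = 920 × 10^4.
9 → white
2 → red
0 → black
Multiplier 10^4 → yellow.
±1% tolerance → brown.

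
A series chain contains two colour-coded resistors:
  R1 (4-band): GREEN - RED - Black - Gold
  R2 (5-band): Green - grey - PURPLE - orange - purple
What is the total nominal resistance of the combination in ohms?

587052 Ω

R1: green, red → 52; black ×1 → 52 Ω.
R2: green, grey, violet → 587; orange ×10^3 → 587000 Ω.
Series: 52 + 587000 = 587052 Ω.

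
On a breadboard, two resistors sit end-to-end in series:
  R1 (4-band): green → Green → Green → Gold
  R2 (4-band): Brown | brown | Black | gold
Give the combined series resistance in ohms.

R1: green, green → 55; green ×10^5 → 5500000 Ω.
R2: brown, brown → 11; black ×1 → 11 Ω.
Series: 5500000 + 11 = 5500011 Ω.

5500011 Ω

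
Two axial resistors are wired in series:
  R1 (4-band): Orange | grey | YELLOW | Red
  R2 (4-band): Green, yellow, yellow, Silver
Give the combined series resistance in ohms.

R1: orange, grey → 38; yellow ×10^4 → 380000 Ω.
R2: green, yellow → 54; yellow ×10^4 → 540000 Ω.
Series: 380000 + 540000 = 920000 Ω.

920000 Ω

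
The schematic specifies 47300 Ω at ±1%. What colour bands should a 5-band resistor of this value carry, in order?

yellow, violet, orange, red, brown

47300 Ω = 473 × 10^2.
4 → yellow
7 → violet
3 → orange
Multiplier 10^2 → red.
±1% tolerance → brown.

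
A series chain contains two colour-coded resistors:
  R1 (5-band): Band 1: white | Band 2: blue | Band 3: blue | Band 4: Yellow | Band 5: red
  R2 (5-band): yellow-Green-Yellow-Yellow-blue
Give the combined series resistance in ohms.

R1: white, blue, blue → 966; yellow ×10^4 → 9660000 Ω.
R2: yellow, green, yellow → 454; yellow ×10^4 → 4540000 Ω.
Series: 9660000 + 4540000 = 14200000 Ω.

14200000 Ω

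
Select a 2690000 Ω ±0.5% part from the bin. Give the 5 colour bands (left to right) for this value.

red, blue, white, yellow, green

2690000 Ω = 269 × 10^4.
2 → red
6 → blue
9 → white
Multiplier 10^4 → yellow.
±0.5% tolerance → green.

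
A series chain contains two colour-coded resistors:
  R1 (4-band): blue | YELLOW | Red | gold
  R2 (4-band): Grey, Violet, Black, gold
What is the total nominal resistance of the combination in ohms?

R1: blue, yellow → 64; red ×10^2 → 6400 Ω.
R2: grey, violet → 87; black ×1 → 87 Ω.
Series: 6400 + 87 = 6487 Ω.

6487 Ω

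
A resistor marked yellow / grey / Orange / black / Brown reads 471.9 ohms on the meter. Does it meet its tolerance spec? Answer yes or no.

Yellow → 4 (first significant figure)
Grey → 8 (second significant figure)
Orange → 3 (third significant figure)
Black → ×1 multiplier
Brown → ±1% tolerance
483 × 1 = 483 Ω
Allowed range: 478.17 Ω to 487.83 Ω.
471.9 ohms lies outside that range.

no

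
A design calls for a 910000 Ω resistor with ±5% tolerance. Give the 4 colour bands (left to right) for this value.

910000 Ω = 91 × 10^4.
9 → white
1 → brown
Multiplier 10^4 → yellow.
±5% tolerance → gold.

white, brown, yellow, gold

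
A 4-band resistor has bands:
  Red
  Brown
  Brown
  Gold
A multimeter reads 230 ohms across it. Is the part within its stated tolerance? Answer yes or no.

no

Red → 2 (first significant figure)
Brown → 1 (second significant figure)
Brown → ×10 multiplier
Gold → ±5% tolerance
21 × 10 = 210 Ω
Allowed range: 199.5 Ω to 220.5 Ω.
230 ohms lies outside that range.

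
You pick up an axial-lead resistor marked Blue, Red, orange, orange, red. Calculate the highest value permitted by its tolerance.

635460 Ω

Blue → 6 (first significant figure)
Red → 2 (second significant figure)
Orange → 3 (third significant figure)
Orange → ×10^3 multiplier
Red → ±2% tolerance
623 × 1000 = 623000 Ω
Highest = 623000 × (1 + 2/100) = 635460 Ω.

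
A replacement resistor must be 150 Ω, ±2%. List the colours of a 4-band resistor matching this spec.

brown, green, brown, red

150 Ω = 15 × 10^1.
1 → brown
5 → green
Multiplier 10^1 → brown.
±2% tolerance → red.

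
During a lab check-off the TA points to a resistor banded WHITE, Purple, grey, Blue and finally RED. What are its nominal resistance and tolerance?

978000000 Ω ±2%

White → 9 (first significant figure)
Violet → 7 (second significant figure)
Grey → 8 (third significant figure)
Blue → ×10^6 multiplier
Red → ±2% tolerance
978 × 1000000 = 978000000 Ω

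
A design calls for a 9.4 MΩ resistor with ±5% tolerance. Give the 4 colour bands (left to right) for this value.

white, yellow, green, gold

9400000 Ω = 94 × 10^5.
9 → white
4 → yellow
Multiplier 10^5 → green.
±5% tolerance → gold.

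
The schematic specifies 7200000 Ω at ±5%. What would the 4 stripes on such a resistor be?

7200000 Ω = 72 × 10^5.
7 → violet
2 → red
Multiplier 10^5 → green.
±5% tolerance → gold.

violet, red, green, gold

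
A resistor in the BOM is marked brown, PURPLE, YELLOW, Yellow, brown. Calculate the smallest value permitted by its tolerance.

Brown → 1 (first significant figure)
Violet → 7 (second significant figure)
Yellow → 4 (third significant figure)
Yellow → ×10^4 multiplier
Brown → ±1% tolerance
174 × 10000 = 1740000 Ω
Smallest = 1740000 × (1 − 1/100) = 1722600 Ω.

1722600 Ω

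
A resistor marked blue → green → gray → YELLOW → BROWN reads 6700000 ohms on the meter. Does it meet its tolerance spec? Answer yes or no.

no

Blue → 6 (first significant figure)
Green → 5 (second significant figure)
Grey → 8 (third significant figure)
Yellow → ×10^4 multiplier
Brown → ±1% tolerance
658 × 10000 = 6580000 Ω
Allowed range: 6514200 Ω to 6645800 Ω.
6700000 ohms lies outside that range.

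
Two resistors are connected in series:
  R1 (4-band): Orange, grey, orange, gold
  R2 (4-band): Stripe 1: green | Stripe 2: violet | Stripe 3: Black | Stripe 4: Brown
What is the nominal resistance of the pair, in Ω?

R1: orange, grey → 38; orange ×10^3 → 38000 Ω.
R2: green, violet → 57; black ×1 → 57 Ω.
Series: 38000 + 57 = 38057 Ω.

38057 Ω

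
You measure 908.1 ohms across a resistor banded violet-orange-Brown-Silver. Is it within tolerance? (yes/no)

no

Violet → 7 (first significant figure)
Orange → 3 (second significant figure)
Brown → ×10 multiplier
Silver → ±10% tolerance
73 × 10 = 730 Ω
Allowed range: 657 Ω to 803 Ω.
908.1 ohms lies outside that range.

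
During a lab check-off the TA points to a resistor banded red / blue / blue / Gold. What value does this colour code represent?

26000000 Ω

Red → 2 (first significant figure)
Blue → 6 (second significant figure)
Blue → ×10^6 multiplier
26 × 1000000 = 26000000 Ω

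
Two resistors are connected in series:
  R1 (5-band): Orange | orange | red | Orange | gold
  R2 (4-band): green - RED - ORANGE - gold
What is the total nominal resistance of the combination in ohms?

384000 Ω

R1: orange, orange, red → 332; orange ×10^3 → 332000 Ω.
R2: green, red → 52; orange ×10^3 → 52000 Ω.
Series: 332000 + 52000 = 384000 Ω.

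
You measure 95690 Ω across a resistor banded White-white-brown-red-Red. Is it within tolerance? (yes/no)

no

White → 9 (first significant figure)
White → 9 (second significant figure)
Brown → 1 (third significant figure)
Red → ×10^2 multiplier
Red → ±2% tolerance
991 × 100 = 99100 Ω
Allowed range: 97118 Ω to 101082 Ω.
95690 Ω lies outside that range.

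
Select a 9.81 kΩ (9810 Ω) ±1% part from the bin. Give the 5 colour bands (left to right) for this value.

white, grey, brown, brown, brown

9810 Ω = 981 × 10^1.
9 → white
8 → grey
1 → brown
Multiplier 10^1 → brown.
±1% tolerance → brown.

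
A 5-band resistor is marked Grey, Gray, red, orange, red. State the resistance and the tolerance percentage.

Grey → 8 (first significant figure)
Grey → 8 (second significant figure)
Red → 2 (third significant figure)
Orange → ×10^3 multiplier
Red → ±2% tolerance
882 × 1000 = 882000 Ω

882000 Ω ±2%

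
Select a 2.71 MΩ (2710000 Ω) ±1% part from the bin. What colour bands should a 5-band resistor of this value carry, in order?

2710000 Ω = 271 × 10^4.
2 → red
7 → violet
1 → brown
Multiplier 10^4 → yellow.
±1% tolerance → brown.

red, violet, brown, yellow, brown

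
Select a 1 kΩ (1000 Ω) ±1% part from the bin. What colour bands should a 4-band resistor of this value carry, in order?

brown, black, red, brown

1000 Ω = 10 × 10^2.
1 → brown
0 → black
Multiplier 10^2 → red.
±1% tolerance → brown.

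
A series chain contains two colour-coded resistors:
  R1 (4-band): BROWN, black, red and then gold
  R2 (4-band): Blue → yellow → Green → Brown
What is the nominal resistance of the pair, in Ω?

6401000 Ω

R1: brown, black → 10; red ×10^2 → 1000 Ω.
R2: blue, yellow → 64; green ×10^5 → 6400000 Ω.
Series: 1000 + 6400000 = 6401000 Ω.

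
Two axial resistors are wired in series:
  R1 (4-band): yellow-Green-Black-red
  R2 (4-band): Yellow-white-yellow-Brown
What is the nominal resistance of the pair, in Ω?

490045 Ω

R1: yellow, green → 45; black ×1 → 45 Ω.
R2: yellow, white → 49; yellow ×10^4 → 490000 Ω.
Series: 45 + 490000 = 490045 Ω.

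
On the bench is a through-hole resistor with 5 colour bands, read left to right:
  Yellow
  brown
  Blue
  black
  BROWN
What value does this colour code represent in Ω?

416 Ω

Yellow → 4 (first significant figure)
Brown → 1 (second significant figure)
Blue → 6 (third significant figure)
Black → ×1 multiplier
416 × 1 = 416 Ω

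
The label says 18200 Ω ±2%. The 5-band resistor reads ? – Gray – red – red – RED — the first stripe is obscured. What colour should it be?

18200 Ω = 182 × 10^2.
The first band gives digit 1 of the significand, and 1 is brown.

brown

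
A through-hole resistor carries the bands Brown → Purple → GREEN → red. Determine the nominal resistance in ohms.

1700000 Ω

Brown → 1 (first significant figure)
Violet → 7 (second significant figure)
Green → ×10^5 multiplier
17 × 100000 = 1700000 Ω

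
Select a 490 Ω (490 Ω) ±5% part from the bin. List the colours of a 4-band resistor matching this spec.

490 Ω = 49 × 10^1.
4 → yellow
9 → white
Multiplier 10^1 → brown.
±5% tolerance → gold.

yellow, white, brown, gold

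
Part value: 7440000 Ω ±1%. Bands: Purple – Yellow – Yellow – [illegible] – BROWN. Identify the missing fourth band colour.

7440000 Ω = 744 × 10^4.
The fourth band is the multiplier, 10^4, which is yellow.

yellow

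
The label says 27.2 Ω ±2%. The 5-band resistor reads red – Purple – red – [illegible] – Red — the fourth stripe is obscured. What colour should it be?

gold

27.2 Ω = 272 × 10^-1.
The fourth band is the multiplier, 10^-1, which is gold.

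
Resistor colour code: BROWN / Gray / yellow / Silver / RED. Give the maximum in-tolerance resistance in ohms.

1.8768 Ω

Brown → 1 (first significant figure)
Grey → 8 (second significant figure)
Yellow → 4 (third significant figure)
Silver → ×0.01 multiplier
Red → ±2% tolerance
184 × 0.01 = 1.84 Ω
Maximum = 1.84 × (1 + 2/100) = 1.8768 Ω.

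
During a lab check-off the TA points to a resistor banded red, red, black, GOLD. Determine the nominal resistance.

Red → 2 (first significant figure)
Red → 2 (second significant figure)
Black → ×1 multiplier
22 × 1 = 22 Ω

22 Ω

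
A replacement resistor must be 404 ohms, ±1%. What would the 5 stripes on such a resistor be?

404 Ω = 404 × 10^0.
4 → yellow
0 → black
4 → yellow
Multiplier 10^0 → black.
±1% tolerance → brown.

yellow, black, yellow, black, brown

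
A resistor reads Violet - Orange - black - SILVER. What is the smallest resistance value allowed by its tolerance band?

65.7 Ω

Violet → 7 (first significant figure)
Orange → 3 (second significant figure)
Black → ×1 multiplier
Silver → ±10% tolerance
73 × 1 = 73 Ω
Smallest = 73 × (1 − 10/100) = 65.7 Ω.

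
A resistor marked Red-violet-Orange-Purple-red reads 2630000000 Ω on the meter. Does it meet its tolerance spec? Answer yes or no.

no

Red → 2 (first significant figure)
Violet → 7 (second significant figure)
Orange → 3 (third significant figure)
Violet → ×10^7 multiplier
Red → ±2% tolerance
273 × 10000000 = 2730000000 Ω
Allowed range: 2675400000 Ω to 2784600000 Ω.
2630000000 Ω lies outside that range.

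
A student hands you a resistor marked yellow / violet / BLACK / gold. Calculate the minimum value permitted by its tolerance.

Yellow → 4 (first significant figure)
Violet → 7 (second significant figure)
Black → ×1 multiplier
Gold → ±5% tolerance
47 × 1 = 47 Ω
Minimum = 47 × (1 − 5/100) = 44.65 Ω.

44.65 Ω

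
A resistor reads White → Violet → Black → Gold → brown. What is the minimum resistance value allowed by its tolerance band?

96.03 Ω

White → 9 (first significant figure)
Violet → 7 (second significant figure)
Black → 0 (third significant figure)
Gold → ×0.1 multiplier
Brown → ±1% tolerance
970 × 0.1 = 97 Ω
Minimum = 97 × (1 − 1/100) = 96.03 Ω.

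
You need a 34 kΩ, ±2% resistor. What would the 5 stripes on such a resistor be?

orange, yellow, black, red, red

34000 Ω = 340 × 10^2.
3 → orange
4 → yellow
0 → black
Multiplier 10^2 → red.
±2% tolerance → red.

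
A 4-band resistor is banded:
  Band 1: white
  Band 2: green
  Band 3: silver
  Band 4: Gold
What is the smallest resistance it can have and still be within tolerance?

0.9025 Ω

White → 9 (first significant figure)
Green → 5 (second significant figure)
Silver → ×0.01 multiplier
Gold → ±5% tolerance
95 × 0.01 = 0.95 Ω
Smallest = 0.95 × (1 − 5/100) = 0.9025 Ω.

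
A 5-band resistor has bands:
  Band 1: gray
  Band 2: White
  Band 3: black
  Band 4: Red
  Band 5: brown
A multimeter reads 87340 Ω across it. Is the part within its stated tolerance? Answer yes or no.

no

Grey → 8 (first significant figure)
White → 9 (second significant figure)
Black → 0 (third significant figure)
Red → ×10^2 multiplier
Brown → ±1% tolerance
890 × 100 = 89000 Ω
Allowed range: 88110 Ω to 89890 Ω.
87340 Ω lies outside that range.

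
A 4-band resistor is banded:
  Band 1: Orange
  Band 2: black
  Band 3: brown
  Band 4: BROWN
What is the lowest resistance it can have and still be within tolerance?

Orange → 3 (first significant figure)
Black → 0 (second significant figure)
Brown → ×10 multiplier
Brown → ±1% tolerance
30 × 10 = 300 Ω
Lowest = 300 × (1 − 1/100) = 297 Ω.

297 Ω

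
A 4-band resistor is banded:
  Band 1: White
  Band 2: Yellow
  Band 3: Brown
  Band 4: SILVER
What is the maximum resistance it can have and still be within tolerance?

White → 9 (first significant figure)
Yellow → 4 (second significant figure)
Brown → ×10 multiplier
Silver → ±10% tolerance
94 × 10 = 940 Ω
Maximum = 940 × (1 + 10/100) = 1034 Ω.

1034 Ω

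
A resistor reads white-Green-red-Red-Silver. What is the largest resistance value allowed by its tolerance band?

White → 9 (first significant figure)
Green → 5 (second significant figure)
Red → 2 (third significant figure)
Red → ×10^2 multiplier
Silver → ±10% tolerance
952 × 100 = 95200 Ω
Largest = 95200 × (1 + 10/100) = 104720 Ω.

104720 Ω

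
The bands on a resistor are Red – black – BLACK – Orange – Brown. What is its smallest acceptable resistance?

Red → 2 (first significant figure)
Black → 0 (second significant figure)
Black → 0 (third significant figure)
Orange → ×10^3 multiplier
Brown → ±1% tolerance
200 × 1000 = 200000 Ω
Smallest = 200000 × (1 − 1/100) = 198000 Ω.

198000 Ω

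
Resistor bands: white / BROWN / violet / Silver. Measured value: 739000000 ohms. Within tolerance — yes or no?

White → 9 (first significant figure)
Brown → 1 (second significant figure)
Violet → ×10^7 multiplier
Silver → ±10% tolerance
91 × 10000000 = 910000000 Ω
Allowed range: 819000000 Ω to 1001000000 Ω.
739000000 ohms lies outside that range.

no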